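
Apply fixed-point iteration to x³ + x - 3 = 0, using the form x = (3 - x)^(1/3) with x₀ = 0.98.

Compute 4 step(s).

Equation: x³ + x - 3 = 0
Fixed-point form: x = (3 - x)^(1/3)
x₀ = 0.98

x_1 = g(0.980000) = 1.264107
x_2 = g(1.264107) = 1.201824
x_3 = g(1.201824) = 1.216029
x_4 = g(1.216029) = 1.212819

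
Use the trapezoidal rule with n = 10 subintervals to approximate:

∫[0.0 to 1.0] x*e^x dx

f(x) = x*e^x
a = 0.0, b = 1.0, n = 10
h = (b - a)/n = 0.100000

Trapezoidal rule: (h/2)[f(x₀) + 2f(x₁) + 2f(x₂) + ... + f(xₙ)]

x_0 = 0.0000, f(x_0) = 0.000000, coefficient = 1
x_1 = 0.1000, f(x_1) = 0.110517, coefficient = 2
x_2 = 0.2000, f(x_2) = 0.244281, coefficient = 2
x_3 = 0.3000, f(x_3) = 0.404958, coefficient = 2
x_4 = 0.4000, f(x_4) = 0.596730, coefficient = 2
x_5 = 0.5000, f(x_5) = 0.824361, coefficient = 2
x_6 = 0.6000, f(x_6) = 1.093271, coefficient = 2
x_7 = 0.7000, f(x_7) = 1.409627, coefficient = 2
x_8 = 0.8000, f(x_8) = 1.780433, coefficient = 2
x_9 = 0.9000, f(x_9) = 2.213643, coefficient = 2
x_10 = 1.0000, f(x_10) = 2.718282, coefficient = 1

I ≈ (0.100000/2) × 20.073921 = 1.003696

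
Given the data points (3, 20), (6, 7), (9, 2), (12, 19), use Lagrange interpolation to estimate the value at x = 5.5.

Lagrange interpolation formula:
P(x) = Σ yᵢ × Lᵢ(x)
where Lᵢ(x) = Π_{j≠i} (x - xⱼ)/(xᵢ - xⱼ)

L_0(5.5) = (5.5 - 6)/(3 - 6) × (5.5 - 9)/(3 - 9) × (5.5 - 12)/(3 - 12) = 0.070216
L_1(5.5) = (5.5 - 3)/(6 - 3) × (5.5 - 9)/(6 - 9) × (5.5 - 12)/(6 - 12) = 1.053241
L_2(5.5) = (5.5 - 3)/(9 - 3) × (5.5 - 6)/(9 - 6) × (5.5 - 12)/(9 - 12) = -0.150463
L_3(5.5) = (5.5 - 3)/(12 - 3) × (5.5 - 6)/(12 - 6) × (5.5 - 9)/(12 - 9) = 0.027006

P(5.5) = 20×L_0(5.5) + 7×L_1(5.5) + 2×L_2(5.5) + 19×L_3(5.5)
P(5.5) = 8.989198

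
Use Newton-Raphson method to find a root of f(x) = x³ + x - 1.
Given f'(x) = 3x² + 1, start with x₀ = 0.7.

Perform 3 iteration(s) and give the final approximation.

f(x) = x³ + x - 1
f'(x) = 3x² + 1
x₀ = 0.7

Newton-Raphson formula: x_{n+1} = x_n - f(x_n)/f'(x_n)

Iteration 1:
  f(0.700000) = 0.043000
  f'(0.700000) = 2.470000
  x_1 = 0.700000 - 0.043000/2.470000 = 0.682591
Iteration 2:
  f(0.682591) = 0.000631
  f'(0.682591) = 2.397792
  x_2 = 0.682591 - 0.000631/2.397792 = 0.682328
Iteration 3:
  f(0.682328) = 0.000000
  f'(0.682328) = 2.396714
  x_3 = 0.682328 - 0.000000/2.396714 = 0.682328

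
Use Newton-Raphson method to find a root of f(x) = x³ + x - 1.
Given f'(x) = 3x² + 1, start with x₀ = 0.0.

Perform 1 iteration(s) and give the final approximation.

f(x) = x³ + x - 1
f'(x) = 3x² + 1
x₀ = 0.0

Newton-Raphson formula: x_{n+1} = x_n - f(x_n)/f'(x_n)

Iteration 1:
  f(0.000000) = -1.000000
  f'(0.000000) = 1.000000
  x_1 = 0.000000 - (-1.000000)/1.000000 = 1.000000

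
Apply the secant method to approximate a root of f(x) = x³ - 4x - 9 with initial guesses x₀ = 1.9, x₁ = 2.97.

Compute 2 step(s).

f(x) = x³ - 4x - 9
x₀ = 1.9, x₁ = 2.97

Secant formula: x_{n+1} = x_n - f(x_n)(x_n - x_{n-1})/(f(x_n) - f(x_{n-1}))

Iteration 1:
  f(1.900000) = -9.741000
  f(2.970000) = 5.318073
  x_2 = 2.970000 - 5.318073×(2.970000 - 1.900000)/(5.318073 - (-9.741000))
       = 2.592132
Iteration 2:
  f(2.970000) = 5.318073
  f(2.592132) = -1.951605
  x_3 = 2.592132 - (-1.951605)×(2.592132 - 2.970000)/(-1.951605 - 5.318073)
       = 2.693574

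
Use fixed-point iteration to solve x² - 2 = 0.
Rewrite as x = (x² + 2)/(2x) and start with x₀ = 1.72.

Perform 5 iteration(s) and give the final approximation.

Equation: x² - 2 = 0
Fixed-point form: x = (x² + 2)/(2x)
x₀ = 1.72

x_1 = g(1.720000) = 1.441395
x_2 = g(1.441395) = 1.414470
x_3 = g(1.414470) = 1.414214
x_4 = g(1.414214) = 1.414214
x_5 = g(1.414214) = 1.414214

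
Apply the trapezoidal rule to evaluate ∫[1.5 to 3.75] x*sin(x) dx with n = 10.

f(x) = x*sin(x)
a = 1.5, b = 3.75, n = 10
h = (b - a)/n = 0.225000

Trapezoidal rule: (h/2)[f(x₀) + 2f(x₁) + 2f(x₂) + ... + f(xₙ)]

x_0 = 1.5000, f(x_0) = 1.496242, coefficient = 1
x_1 = 1.7250, f(x_1) = 1.704531, coefficient = 2
x_2 = 1.9500, f(x_2) = 1.811471, coefficient = 2
x_3 = 2.1750, f(x_3) = 1.789927, coefficient = 2
x_4 = 2.4000, f(x_4) = 1.621112, coefficient = 2
x_5 = 2.6250, f(x_5) = 1.296541, coefficient = 2
x_6 = 2.8500, f(x_6) = 0.819312, coefficient = 2
x_7 = 3.0750, f(x_7) = 0.204621, coefficient = 2
x_8 = 3.3000, f(x_8) = -0.520561, coefficient = 2
x_9 = 3.5250, f(x_9) = -1.318641, coefficient = 2
x_10 = 3.7500, f(x_10) = -2.143355, coefficient = 1

I ≈ (0.225000/2) × 14.169514 = 1.594070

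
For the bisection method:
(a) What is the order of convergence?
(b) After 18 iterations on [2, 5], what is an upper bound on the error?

(a) Bisection has linear (order 1) convergence; the error is halved each step.

(b) Error bound = (b-a)/2^n = (5 - 2)/2^{18}
    = 3/2^{18}

(a) 1 (linear); (b) error ≤ 1.14e-05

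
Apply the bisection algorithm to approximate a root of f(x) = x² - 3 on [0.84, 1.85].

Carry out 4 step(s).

f(x) = x² - 3
Initial interval: [0.84, 1.85]

Iteration 1:
  c_1 = (0.840000 + 1.850000)/2 = 1.345000
  f(c_1) = f(1.345000) = -1.190975
  f(a) × f(c) ≥ 0, new interval: [1.345000, 1.850000]
Iteration 2:
  c_2 = (1.345000 + 1.850000)/2 = 1.597500
  f(c_2) = f(1.597500) = -0.447994
  f(a) × f(c) ≥ 0, new interval: [1.597500, 1.850000]
Iteration 3:
  c_3 = (1.597500 + 1.850000)/2 = 1.723750
  f(c_3) = f(1.723750) = -0.028686
  f(a) × f(c) ≥ 0, new interval: [1.723750, 1.850000]
Iteration 4:
  c_4 = (1.723750 + 1.850000)/2 = 1.786875
  f(c_4) = f(1.786875) = 0.192922
  f(a) × f(c) < 0, new interval: [1.723750, 1.786875]

After 4 iteration(s), the approximation is c_4 = 1.786875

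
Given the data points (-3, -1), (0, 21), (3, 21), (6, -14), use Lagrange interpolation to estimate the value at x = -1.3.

Lagrange interpolation formula:
P(x) = Σ yᵢ × Lᵢ(x)
where Lᵢ(x) = Π_{j≠i} (x - xⱼ)/(xᵢ - xⱼ)

L_0(-1.3) = (-1.3 - 0)/(-3 - 0) × (-1.3 - 3)/(-3 - 3) × (-1.3 - 6)/(-3 - 6) = 0.251895
L_1(-1.3) = (-1.3 - (-3))/(0 - (-3)) × (-1.3 - 3)/(0 - 3) × (-1.3 - 6)/(0 - 6) = 0.988204
L_2(-1.3) = (-1.3 - (-3))/(3 - (-3)) × (-1.3 - 0)/(3 - 0) × (-1.3 - 6)/(3 - 6) = -0.298759
L_3(-1.3) = (-1.3 - (-3))/(6 - (-3)) × (-1.3 - 0)/(6 - 0) × (-1.3 - 3)/(6 - 3) = 0.058660

P(-1.3) = (-1)×L_0(-1.3) + 21×L_1(-1.3) + 21×L_2(-1.3) + (-14)×L_3(-1.3)
P(-1.3) = 13.405191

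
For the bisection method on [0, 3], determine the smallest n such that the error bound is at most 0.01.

We need (b-a)/2^n ≤ 0.01
(3 - 0)/2^n ≤ 0.01
3/2^n ≤ 0.01
2^n ≥ 300
n ≥ log₂(300) = 8.23
n ≥ 9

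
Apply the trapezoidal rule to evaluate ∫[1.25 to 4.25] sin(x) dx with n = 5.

f(x) = sin(x)
a = 1.25, b = 4.25, n = 5
h = (b - a)/n = 0.600000

Trapezoidal rule: (h/2)[f(x₀) + 2f(x₁) + 2f(x₂) + ... + f(xₙ)]

x_0 = 1.2500, f(x_0) = 0.948985, coefficient = 1
x_1 = 1.8500, f(x_1) = 0.961275, coefficient = 2
x_2 = 2.4500, f(x_2) = 0.637765, coefficient = 2
x_3 = 3.0500, f(x_3) = 0.091465, coefficient = 2
x_4 = 3.6500, f(x_4) = -0.486787, coefficient = 2
x_5 = 4.2500, f(x_5) = -0.894989, coefficient = 1

I ≈ (0.600000/2) × 2.461431 = 0.738429
Exact value: 0.761410
Error: 0.022981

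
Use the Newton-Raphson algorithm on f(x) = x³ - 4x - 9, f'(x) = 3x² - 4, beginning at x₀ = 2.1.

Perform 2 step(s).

f(x) = x³ - 4x - 9
f'(x) = 3x² - 4
x₀ = 2.1

Newton-Raphson formula: x_{n+1} = x_n - f(x_n)/f'(x_n)

Iteration 1:
  f(2.100000) = -8.139000
  f'(2.100000) = 9.230000
  x_1 = 2.100000 - (-8.139000)/9.230000 = 2.981798
Iteration 2:
  f(2.981798) = 5.584341
  f'(2.981798) = 22.673367
  x_2 = 2.981798 - 5.584341/22.673367 = 2.735503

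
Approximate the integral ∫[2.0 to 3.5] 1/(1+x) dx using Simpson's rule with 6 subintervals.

f(x) = 1/(1+x)
a = 2.0, b = 3.5, n = 6
h = (b - a)/n = 0.250000

Simpson's rule: (h/3)[f(x₀) + 4f(x₁) + 2f(x₂) + ... + f(xₙ)]

x_0 = 2.0000, f(x_0) = 0.333333, coefficient = 1
x_1 = 2.2500, f(x_1) = 0.307692, coefficient = 4
x_2 = 2.5000, f(x_2) = 0.285714, coefficient = 2
x_3 = 2.7500, f(x_3) = 0.266667, coefficient = 4
x_4 = 3.0000, f(x_4) = 0.250000, coefficient = 2
x_5 = 3.2500, f(x_5) = 0.235294, coefficient = 4
x_6 = 3.5000, f(x_6) = 0.222222, coefficient = 1

I ≈ (0.250000/3) × 4.865596 = 0.405466
Exact value: 0.405465
Error: 0.000001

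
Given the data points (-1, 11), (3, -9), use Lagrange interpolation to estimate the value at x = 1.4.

Lagrange interpolation formula:
P(x) = Σ yᵢ × Lᵢ(x)
where Lᵢ(x) = Π_{j≠i} (x - xⱼ)/(xᵢ - xⱼ)

L_0(1.4) = (1.4 - 3)/(-1 - 3) = 0.400000
L_1(1.4) = (1.4 - (-1))/(3 - (-1)) = 0.600000

P(1.4) = 11×L_0(1.4) + (-9)×L_1(1.4)
P(1.4) = -1.000000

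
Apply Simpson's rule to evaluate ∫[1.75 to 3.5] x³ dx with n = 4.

f(x) = x³
a = 1.75, b = 3.5, n = 4
h = (b - a)/n = 0.437500

Simpson's rule: (h/3)[f(x₀) + 4f(x₁) + 2f(x₂) + ... + f(xₙ)]

x_0 = 1.7500, f(x_0) = 5.359375, coefficient = 1
x_1 = 2.1875, f(x_1) = 10.467529, coefficient = 4
x_2 = 2.6250, f(x_2) = 18.087891, coefficient = 2
x_3 = 3.0625, f(x_3) = 28.722900, coefficient = 4
x_4 = 3.5000, f(x_4) = 42.875000, coefficient = 1

I ≈ (0.437500/3) × 241.171875 = 35.170898
Exact value: 35.170898
Error: 0.000000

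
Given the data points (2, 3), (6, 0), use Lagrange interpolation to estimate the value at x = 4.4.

Lagrange interpolation formula:
P(x) = Σ yᵢ × Lᵢ(x)
where Lᵢ(x) = Π_{j≠i} (x - xⱼ)/(xᵢ - xⱼ)

L_0(4.4) = (4.4 - 6)/(2 - 6) = 0.400000
L_1(4.4) = (4.4 - 2)/(6 - 2) = 0.600000

P(4.4) = 3×L_0(4.4) + 0×L_1(4.4)
P(4.4) = 1.200000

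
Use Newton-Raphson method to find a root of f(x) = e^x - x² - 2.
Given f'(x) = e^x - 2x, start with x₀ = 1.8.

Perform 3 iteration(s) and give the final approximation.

f(x) = e^x - x² - 2
f'(x) = e^x - 2x
x₀ = 1.8

Newton-Raphson formula: x_{n+1} = x_n - f(x_n)/f'(x_n)

Iteration 1:
  f(1.800000) = 0.809647
  f'(1.800000) = 2.449647
  x_1 = 1.800000 - 0.809647/2.449647 = 1.469484
Iteration 2:
  f(1.469484) = 0.187608
  f'(1.469484) = 1.408024
  x_2 = 1.469484 - 0.187608/1.408024 = 1.336242
Iteration 3:
  f(1.336242) = 0.019175
  f'(1.336242) = 1.132234
  x_3 = 1.336242 - 0.019175/1.132234 = 1.319306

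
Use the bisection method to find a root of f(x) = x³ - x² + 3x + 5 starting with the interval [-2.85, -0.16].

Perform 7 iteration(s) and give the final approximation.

f(x) = x³ - x² + 3x + 5
Initial interval: [-2.85, -0.16]

Iteration 1:
  c_1 = (-2.850000 + (-0.160000))/2 = -1.505000
  f(c_1) = f(-1.505000) = -5.188888
  f(a) × f(c) ≥ 0, new interval: [-1.505000, -0.160000]
Iteration 2:
  c_2 = (-1.505000 + (-0.160000))/2 = -0.832500
  f(c_2) = f(-0.832500) = 1.232474
  f(a) × f(c) < 0, new interval: [-1.505000, -0.832500]
Iteration 3:
  c_3 = (-1.505000 + (-0.832500))/2 = -1.168750
  f(c_3) = f(-1.168750) = -1.468712
  f(a) × f(c) ≥ 0, new interval: [-1.168750, -0.832500]
Iteration 4:
  c_4 = (-1.168750 + (-0.832500))/2 = -1.000625
  f(c_4) = f(-1.000625) = -0.005002
  f(a) × f(c) ≥ 0, new interval: [-1.000625, -0.832500]
Iteration 5:
  c_5 = (-1.000625 + (-0.832500))/2 = -0.916563
  f(c_5) = f(-0.916563) = 0.640234
  f(a) × f(c) < 0, new interval: [-1.000625, -0.916563]
Iteration 6:
  c_6 = (-1.000625 + (-0.916563))/2 = -0.958594
  f(c_6) = f(-0.958594) = 0.324463
  f(a) × f(c) < 0, new interval: [-1.000625, -0.958594]
Iteration 7:
  c_7 = (-1.000625 + (-0.958594))/2 = -0.979609
  f(c_7) = f(-0.979609) = 0.161470
  f(a) × f(c) < 0, new interval: [-1.000625, -0.979609]

After 7 iteration(s), the approximation is c_7 = -0.979609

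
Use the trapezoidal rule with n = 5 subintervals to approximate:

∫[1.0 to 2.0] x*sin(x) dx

f(x) = x*sin(x)
a = 1.0, b = 2.0, n = 5
h = (b - a)/n = 0.200000

Trapezoidal rule: (h/2)[f(x₀) + 2f(x₁) + 2f(x₂) + ... + f(xₙ)]

x_0 = 1.0000, f(x_0) = 0.841471, coefficient = 1
x_1 = 1.2000, f(x_1) = 1.118447, coefficient = 2
x_2 = 1.4000, f(x_2) = 1.379630, coefficient = 2
x_3 = 1.6000, f(x_3) = 1.599318, coefficient = 2
x_4 = 1.8000, f(x_4) = 1.752926, coefficient = 2
x_5 = 2.0000, f(x_5) = 1.818595, coefficient = 1

I ≈ (0.200000/2) × 14.360706 = 1.436071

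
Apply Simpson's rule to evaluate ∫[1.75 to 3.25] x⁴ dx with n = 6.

f(x) = x⁴
a = 1.75, b = 3.25, n = 6
h = (b - a)/n = 0.250000

Simpson's rule: (h/3)[f(x₀) + 4f(x₁) + 2f(x₂) + ... + f(xₙ)]

x_0 = 1.7500, f(x_0) = 9.378906, coefficient = 1
x_1 = 2.0000, f(x_1) = 16.000000, coefficient = 4
x_2 = 2.2500, f(x_2) = 25.628906, coefficient = 2
x_3 = 2.5000, f(x_3) = 39.062500, coefficient = 4
x_4 = 2.7500, f(x_4) = 57.191406, coefficient = 2
x_5 = 3.0000, f(x_5) = 81.000000, coefficient = 4
x_6 = 3.2500, f(x_6) = 111.566406, coefficient = 1

I ≈ (0.250000/3) × 830.835938 = 69.236328
Exact value: 69.235547
Error: 0.000781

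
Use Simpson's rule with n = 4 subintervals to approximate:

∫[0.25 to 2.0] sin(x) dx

f(x) = sin(x)
a = 0.25, b = 2.0, n = 4
h = (b - a)/n = 0.437500

Simpson's rule: (h/3)[f(x₀) + 4f(x₁) + 2f(x₂) + ... + f(xₙ)]

x_0 = 0.2500, f(x_0) = 0.247404, coefficient = 1
x_1 = 0.6875, f(x_1) = 0.634607, coefficient = 4
x_2 = 1.1250, f(x_2) = 0.902268, coefficient = 2
x_3 = 1.5625, f(x_3) = 0.999966, coefficient = 4
x_4 = 2.0000, f(x_4) = 0.909297, coefficient = 1

I ≈ (0.437500/3) × 9.499527 = 1.385348
Exact value: 1.385059
Error: 0.000288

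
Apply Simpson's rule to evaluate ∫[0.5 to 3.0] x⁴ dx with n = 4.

f(x) = x⁴
a = 0.5, b = 3.0, n = 4
h = (b - a)/n = 0.625000

Simpson's rule: (h/3)[f(x₀) + 4f(x₁) + 2f(x₂) + ... + f(xₙ)]

x_0 = 0.5000, f(x_0) = 0.062500, coefficient = 1
x_1 = 1.1250, f(x_1) = 1.601807, coefficient = 4
x_2 = 1.7500, f(x_2) = 9.378906, coefficient = 2
x_3 = 2.3750, f(x_3) = 31.816650, coefficient = 4
x_4 = 3.0000, f(x_4) = 81.000000, coefficient = 1

I ≈ (0.625000/3) × 233.494141 = 48.644613
Exact value: 48.593750
Error: 0.050863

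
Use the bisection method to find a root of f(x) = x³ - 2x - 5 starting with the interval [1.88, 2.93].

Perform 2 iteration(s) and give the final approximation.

f(x) = x³ - 2x - 5
Initial interval: [1.88, 2.93]

Iteration 1:
  c_1 = (1.880000 + 2.930000)/2 = 2.405000
  f(c_1) = f(2.405000) = 4.100580
  f(a) × f(c) < 0, new interval: [1.880000, 2.405000]
Iteration 2:
  c_2 = (1.880000 + 2.405000)/2 = 2.142500
  f(c_2) = f(2.142500) = 0.549731
  f(a) × f(c) < 0, new interval: [1.880000, 2.142500]

After 2 iteration(s), the approximation is c_2 = 2.142500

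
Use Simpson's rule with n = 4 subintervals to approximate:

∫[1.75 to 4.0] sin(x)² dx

f(x) = sin(x)²
a = 1.75, b = 4.0, n = 4
h = (b - a)/n = 0.562500

Simpson's rule: (h/3)[f(x₀) + 4f(x₁) + 2f(x₂) + ... + f(xₙ)]

x_0 = 1.7500, f(x_0) = 0.968228, coefficient = 1
x_1 = 2.3125, f(x_1) = 0.543639, coefficient = 4
x_2 = 2.8750, f(x_2) = 0.069404, coefficient = 2
x_3 = 3.4375, f(x_3) = 0.085035, coefficient = 4
x_4 = 4.0000, f(x_4) = 0.572750, coefficient = 1

I ≈ (0.562500/3) × 4.194482 = 0.786465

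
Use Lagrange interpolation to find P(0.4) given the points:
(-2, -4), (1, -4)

Lagrange interpolation formula:
P(x) = Σ yᵢ × Lᵢ(x)
where Lᵢ(x) = Π_{j≠i} (x - xⱼ)/(xᵢ - xⱼ)

L_0(0.4) = (0.4 - 1)/(-2 - 1) = 0.200000
L_1(0.4) = (0.4 - (-2))/(1 - (-2)) = 0.800000

P(0.4) = (-4)×L_0(0.4) + (-4)×L_1(0.4)
P(0.4) = -4.000000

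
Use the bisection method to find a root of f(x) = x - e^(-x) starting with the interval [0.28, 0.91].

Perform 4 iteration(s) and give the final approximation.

f(x) = x - e^(-x)
Initial interval: [0.28, 0.91]

Iteration 1:
  c_1 = (0.280000 + 0.910000)/2 = 0.595000
  f(c_1) = f(0.595000) = 0.043437
  f(a) × f(c) < 0, new interval: [0.280000, 0.595000]
Iteration 2:
  c_2 = (0.280000 + 0.595000)/2 = 0.437500
  f(c_2) = f(0.437500) = -0.208149
  f(a) × f(c) ≥ 0, new interval: [0.437500, 0.595000]
Iteration 3:
  c_3 = (0.437500 + 0.595000)/2 = 0.516250
  f(c_3) = f(0.516250) = -0.080504
  f(a) × f(c) ≥ 0, new interval: [0.516250, 0.595000]
Iteration 4:
  c_4 = (0.516250 + 0.595000)/2 = 0.555625
  f(c_4) = f(0.555625) = -0.018089
  f(a) × f(c) ≥ 0, new interval: [0.555625, 0.595000]

After 4 iteration(s), the approximation is c_4 = 0.555625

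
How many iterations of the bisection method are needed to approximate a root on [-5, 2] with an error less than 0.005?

We need (b-a)/2^n ≤ 0.005
(2 - (-5))/2^n ≤ 0.005
7/2^n ≤ 0.005
2^n ≥ 1400
n ≥ log₂(1400) = 10.45
n ≥ 11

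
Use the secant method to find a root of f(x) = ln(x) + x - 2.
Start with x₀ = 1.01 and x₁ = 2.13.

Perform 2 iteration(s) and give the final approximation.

f(x) = ln(x) + x - 2
x₀ = 1.01, x₁ = 2.13

Secant formula: x_{n+1} = x_n - f(x_n)(x_n - x_{n-1})/(f(x_n) - f(x_{n-1}))

Iteration 1:
  f(1.010000) = -0.980050
  f(2.130000) = 0.886122
  x_2 = 2.130000 - 0.886122×(2.130000 - 1.010000)/(0.886122 - (-0.980050))
       = 1.598186
Iteration 2:
  f(2.130000) = 0.886122
  f(1.598186) = 0.067055
  x_3 = 1.598186 - 0.067055×(1.598186 - 2.130000)/(0.067055 - 0.886122)
       = 1.554648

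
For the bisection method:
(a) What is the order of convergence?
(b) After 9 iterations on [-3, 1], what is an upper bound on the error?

(a) Bisection has linear (order 1) convergence; the error is halved each step.

(b) Error bound = (b-a)/2^n = (1 - (-3))/2^{9}
    = 4/2^{9}

(a) 1 (linear); (b) error ≤ 7.81e-03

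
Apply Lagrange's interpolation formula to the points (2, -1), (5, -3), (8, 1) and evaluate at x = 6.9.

Lagrange interpolation formula:
P(x) = Σ yᵢ × Lᵢ(x)
where Lᵢ(x) = Π_{j≠i} (x - xⱼ)/(xᵢ - xⱼ)

L_0(6.9) = (6.9 - 5)/(2 - 5) × (6.9 - 8)/(2 - 8) = -0.116111
L_1(6.9) = (6.9 - 2)/(5 - 2) × (6.9 - 8)/(5 - 8) = 0.598889
L_2(6.9) = (6.9 - 2)/(8 - 2) × (6.9 - 5)/(8 - 5) = 0.517222

P(6.9) = (-1)×L_0(6.9) + (-3)×L_1(6.9) + 1×L_2(6.9)
P(6.9) = -1.163333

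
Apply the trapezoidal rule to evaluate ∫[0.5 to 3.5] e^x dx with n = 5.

f(x) = e^x
a = 0.5, b = 3.5, n = 5
h = (b - a)/n = 0.600000

Trapezoidal rule: (h/2)[f(x₀) + 2f(x₁) + 2f(x₂) + ... + f(xₙ)]

x_0 = 0.5000, f(x_0) = 1.648721, coefficient = 1
x_1 = 1.1000, f(x_1) = 3.004166, coefficient = 2
x_2 = 1.7000, f(x_2) = 5.473947, coefficient = 2
x_3 = 2.3000, f(x_3) = 9.974182, coefficient = 2
x_4 = 2.9000, f(x_4) = 18.174145, coefficient = 2
x_5 = 3.5000, f(x_5) = 33.115452, coefficient = 1

I ≈ (0.600000/2) × 108.017056 = 32.405117
Exact value: 31.466731
Error: 0.938386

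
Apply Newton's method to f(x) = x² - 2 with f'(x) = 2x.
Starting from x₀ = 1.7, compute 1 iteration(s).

f(x) = x² - 2
f'(x) = 2x
x₀ = 1.7

Newton-Raphson formula: x_{n+1} = x_n - f(x_n)/f'(x_n)

Iteration 1:
  f(1.700000) = 0.890000
  f'(1.700000) = 3.400000
  x_1 = 1.700000 - 0.890000/3.400000 = 1.438235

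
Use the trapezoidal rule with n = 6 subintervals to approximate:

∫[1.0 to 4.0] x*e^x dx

f(x) = x*e^x
a = 1.0, b = 4.0, n = 6
h = (b - a)/n = 0.500000

Trapezoidal rule: (h/2)[f(x₀) + 2f(x₁) + 2f(x₂) + ... + f(xₙ)]

x_0 = 1.0000, f(x_0) = 2.718282, coefficient = 1
x_1 = 1.5000, f(x_1) = 6.722534, coefficient = 2
x_2 = 2.0000, f(x_2) = 14.778112, coefficient = 2
x_3 = 2.5000, f(x_3) = 30.456235, coefficient = 2
x_4 = 3.0000, f(x_4) = 60.256611, coefficient = 2
x_5 = 3.5000, f(x_5) = 115.904082, coefficient = 2
x_6 = 4.0000, f(x_6) = 218.392600, coefficient = 1

I ≈ (0.500000/2) × 677.346029 = 169.336507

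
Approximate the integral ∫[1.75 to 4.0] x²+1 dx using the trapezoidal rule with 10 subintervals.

f(x) = x²+1
a = 1.75, b = 4.0, n = 10
h = (b - a)/n = 0.225000

Trapezoidal rule: (h/2)[f(x₀) + 2f(x₁) + 2f(x₂) + ... + f(xₙ)]

x_0 = 1.7500, f(x_0) = 4.062500, coefficient = 1
x_1 = 1.9750, f(x_1) = 4.900625, coefficient = 2
x_2 = 2.2000, f(x_2) = 5.840000, coefficient = 2
x_3 = 2.4250, f(x_3) = 6.880625, coefficient = 2
x_4 = 2.6500, f(x_4) = 8.022500, coefficient = 2
x_5 = 2.8750, f(x_5) = 9.265625, coefficient = 2
x_6 = 3.1000, f(x_6) = 10.610000, coefficient = 2
x_7 = 3.3250, f(x_7) = 12.055625, coefficient = 2
x_8 = 3.5500, f(x_8) = 13.602500, coefficient = 2
x_9 = 3.7750, f(x_9) = 15.250625, coefficient = 2
x_10 = 4.0000, f(x_10) = 17.000000, coefficient = 1

I ≈ (0.225000/2) × 193.918750 = 21.815859
Exact value: 21.796875
Error: 0.018984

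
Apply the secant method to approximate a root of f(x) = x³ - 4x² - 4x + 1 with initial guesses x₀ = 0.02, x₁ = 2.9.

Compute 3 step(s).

f(x) = x³ - 4x² - 4x + 1
x₀ = 0.02, x₁ = 2.9

Secant formula: x_{n+1} = x_n - f(x_n)(x_n - x_{n-1})/(f(x_n) - f(x_{n-1}))

Iteration 1:
  f(0.020000) = 0.918408
  f(2.900000) = -19.851000
  x_2 = 2.900000 - (-19.851000)×(2.900000 - 0.020000)/(-19.851000 - 0.918408)
       = 0.147351
Iteration 2:
  f(2.900000) = -19.851000
  f(0.147351) = 0.326944
  x_3 = 0.147351 - 0.326944×(0.147351 - 2.900000)/(0.326944 - (-19.851000))
       = 0.191953
Iteration 3:
  f(0.147351) = 0.326944
  f(0.191953) = 0.091879
  x_4 = 0.191953 - 0.091879×(0.191953 - 0.147351)/(0.091879 - 0.326944)
       = 0.209386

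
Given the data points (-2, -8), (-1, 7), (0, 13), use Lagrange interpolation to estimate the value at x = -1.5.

Lagrange interpolation formula:
P(x) = Σ yᵢ × Lᵢ(x)
where Lᵢ(x) = Π_{j≠i} (x - xⱼ)/(xᵢ - xⱼ)

L_0(-1.5) = (-1.5 - (-1))/(-2 - (-1)) × (-1.5 - 0)/(-2 - 0) = 0.375000
L_1(-1.5) = (-1.5 - (-2))/(-1 - (-2)) × (-1.5 - 0)/(-1 - 0) = 0.750000
L_2(-1.5) = (-1.5 - (-2))/(0 - (-2)) × (-1.5 - (-1))/(0 - (-1)) = -0.125000

P(-1.5) = (-8)×L_0(-1.5) + 7×L_1(-1.5) + 13×L_2(-1.5)
P(-1.5) = 0.625000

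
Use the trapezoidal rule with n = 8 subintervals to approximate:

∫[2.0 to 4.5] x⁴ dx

f(x) = x⁴
a = 2.0, b = 4.5, n = 8
h = (b - a)/n = 0.312500

Trapezoidal rule: (h/2)[f(x₀) + 2f(x₁) + 2f(x₂) + ... + f(xₙ)]

x_0 = 2.0000, f(x_0) = 16.000000, coefficient = 1
x_1 = 2.3125, f(x_1) = 28.597427, coefficient = 2
x_2 = 2.6250, f(x_2) = 47.480713, coefficient = 2
x_3 = 2.9375, f(x_3) = 74.458023, coefficient = 2
x_4 = 3.2500, f(x_4) = 111.566406, coefficient = 2
x_5 = 3.5625, f(x_5) = 161.071793, coefficient = 2
x_6 = 3.8750, f(x_6) = 225.468994, coefficient = 2
x_7 = 4.1875, f(x_7) = 307.481705, coefficient = 2
x_8 = 4.5000, f(x_8) = 410.062500, coefficient = 1

I ≈ (0.312500/2) × 2338.312622 = 365.361347
Exact value: 362.656250
Error: 2.705097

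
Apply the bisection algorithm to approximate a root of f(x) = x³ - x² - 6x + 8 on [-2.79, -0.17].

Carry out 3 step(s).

f(x) = x³ - x² - 6x + 8
Initial interval: [-2.79, -0.17]

Iteration 1:
  c_1 = (-2.790000 + (-0.170000))/2 = -1.480000
  f(c_1) = f(-1.480000) = 11.447808
  f(a) × f(c) < 0, new interval: [-2.790000, -1.480000]
Iteration 2:
  c_2 = (-2.790000 + (-1.480000))/2 = -2.135000
  f(c_2) = f(-2.135000) = 6.519965
  f(a) × f(c) < 0, new interval: [-2.790000, -2.135000]
Iteration 3:
  c_3 = (-2.790000 + (-2.135000))/2 = -2.462500
  f(c_3) = f(-2.462500) = 1.778725
  f(a) × f(c) < 0, new interval: [-2.790000, -2.462500]

After 3 iteration(s), the approximation is c_3 = -2.462500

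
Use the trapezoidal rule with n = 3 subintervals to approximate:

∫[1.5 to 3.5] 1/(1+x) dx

f(x) = 1/(1+x)
a = 1.5, b = 3.5, n = 3
h = (b - a)/n = 0.666667

Trapezoidal rule: (h/2)[f(x₀) + 2f(x₁) + 2f(x₂) + ... + f(xₙ)]

x_0 = 1.5000, f(x_0) = 0.400000, coefficient = 1
x_1 = 2.1667, f(x_1) = 0.315789, coefficient = 2
x_2 = 2.8333, f(x_2) = 0.260870, coefficient = 2
x_3 = 3.5000, f(x_3) = 0.222222, coefficient = 1

I ≈ (0.666667/2) × 1.775540 = 0.591847
Exact value: 0.587787
Error: 0.004060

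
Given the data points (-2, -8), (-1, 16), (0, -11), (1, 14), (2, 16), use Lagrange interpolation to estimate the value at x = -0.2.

Lagrange interpolation formula:
P(x) = Σ yᵢ × Lᵢ(x)
where Lᵢ(x) = Π_{j≠i} (x - xⱼ)/(xᵢ - xⱼ)

L_0(-0.2) = (-0.2 - (-1))/(-2 - (-1)) × (-0.2 - 0)/(-2 - 0) × (-0.2 - 1)/(-2 - 1) × (-0.2 - 2)/(-2 - 2) = -0.017600
L_1(-0.2) = (-0.2 - (-2))/(-1 - (-2)) × (-0.2 - 0)/(-1 - 0) × (-0.2 - 1)/(-1 - 1) × (-0.2 - 2)/(-1 - 2) = 0.158400
L_2(-0.2) = (-0.2 - (-2))/(0 - (-2)) × (-0.2 - (-1))/(0 - (-1)) × (-0.2 - 1)/(0 - 1) × (-0.2 - 2)/(0 - 2) = 0.950400
L_3(-0.2) = (-0.2 - (-2))/(1 - (-2)) × (-0.2 - (-1))/(1 - (-1)) × (-0.2 - 0)/(1 - 0) × (-0.2 - 2)/(1 - 2) = -0.105600
L_4(-0.2) = (-0.2 - (-2))/(2 - (-2)) × (-0.2 - (-1))/(2 - (-1)) × (-0.2 - 0)/(2 - 0) × (-0.2 - 1)/(2 - 1) = 0.014400

P(-0.2) = (-8)×L_0(-0.2) + 16×L_1(-0.2) + (-11)×L_2(-0.2) + 14×L_3(-0.2) + 16×L_4(-0.2)
P(-0.2) = -9.027200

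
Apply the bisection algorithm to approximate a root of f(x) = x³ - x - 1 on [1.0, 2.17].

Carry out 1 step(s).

f(x) = x³ - x - 1
Initial interval: [1.0, 2.17]

Iteration 1:
  c_1 = (1.000000 + 2.170000)/2 = 1.585000
  f(c_1) = f(1.585000) = 1.396877
  f(a) × f(c) < 0, new interval: [1.000000, 1.585000]

After 1 iteration(s), the approximation is c_1 = 1.585000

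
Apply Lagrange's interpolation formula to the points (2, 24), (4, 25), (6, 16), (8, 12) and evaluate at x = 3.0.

Lagrange interpolation formula:
P(x) = Σ yᵢ × Lᵢ(x)
where Lᵢ(x) = Π_{j≠i} (x - xⱼ)/(xᵢ - xⱼ)

L_0(3.0) = (3.0 - 4)/(2 - 4) × (3.0 - 6)/(2 - 6) × (3.0 - 8)/(2 - 8) = 0.312500
L_1(3.0) = (3.0 - 2)/(4 - 2) × (3.0 - 6)/(4 - 6) × (3.0 - 8)/(4 - 8) = 0.937500
L_2(3.0) = (3.0 - 2)/(6 - 2) × (3.0 - 4)/(6 - 4) × (3.0 - 8)/(6 - 8) = -0.312500
L_3(3.0) = (3.0 - 2)/(8 - 2) × (3.0 - 4)/(8 - 4) × (3.0 - 6)/(8 - 6) = 0.062500

P(3.0) = 24×L_0(3.0) + 25×L_1(3.0) + 16×L_2(3.0) + 12×L_3(3.0)
P(3.0) = 26.687500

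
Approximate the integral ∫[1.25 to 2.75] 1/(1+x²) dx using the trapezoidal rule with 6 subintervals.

f(x) = 1/(1+x²)
a = 1.25, b = 2.75, n = 6
h = (b - a)/n = 0.250000

Trapezoidal rule: (h/2)[f(x₀) + 2f(x₁) + 2f(x₂) + ... + f(xₙ)]

x_0 = 1.2500, f(x_0) = 0.390244, coefficient = 1
x_1 = 1.5000, f(x_1) = 0.307692, coefficient = 2
x_2 = 1.7500, f(x_2) = 0.246154, coefficient = 2
x_3 = 2.0000, f(x_3) = 0.200000, coefficient = 2
x_4 = 2.2500, f(x_4) = 0.164948, coefficient = 2
x_5 = 2.5000, f(x_5) = 0.137931, coefficient = 2
x_6 = 2.7500, f(x_6) = 0.116788, coefficient = 1

I ≈ (0.250000/2) × 2.620484 = 0.327560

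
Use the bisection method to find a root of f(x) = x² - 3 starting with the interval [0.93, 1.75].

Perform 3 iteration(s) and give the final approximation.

f(x) = x² - 3
Initial interval: [0.93, 1.75]

Iteration 1:
  c_1 = (0.930000 + 1.750000)/2 = 1.340000
  f(c_1) = f(1.340000) = -1.204400
  f(a) × f(c) ≥ 0, new interval: [1.340000, 1.750000]
Iteration 2:
  c_2 = (1.340000 + 1.750000)/2 = 1.545000
  f(c_2) = f(1.545000) = -0.612975
  f(a) × f(c) ≥ 0, new interval: [1.545000, 1.750000]
Iteration 3:
  c_3 = (1.545000 + 1.750000)/2 = 1.647500
  f(c_3) = f(1.647500) = -0.285744
  f(a) × f(c) ≥ 0, new interval: [1.647500, 1.750000]

After 3 iteration(s), the approximation is c_3 = 1.647500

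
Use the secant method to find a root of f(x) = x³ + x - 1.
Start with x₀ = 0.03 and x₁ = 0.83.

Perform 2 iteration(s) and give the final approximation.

f(x) = x³ + x - 1
x₀ = 0.03, x₁ = 0.83

Secant formula: x_{n+1} = x_n - f(x_n)(x_n - x_{n-1})/(f(x_n) - f(x_{n-1}))

Iteration 1:
  f(0.030000) = -0.969973
  f(0.830000) = 0.401787
  x_2 = 0.830000 - 0.401787×(0.830000 - 0.030000)/(0.401787 - (-0.969973))
       = 0.595681
Iteration 2:
  f(0.830000) = 0.401787
  f(0.595681) = -0.192950
  x_3 = 0.595681 - (-0.192950)×(0.595681 - 0.830000)/(-0.192950 - 0.401787)
       = 0.671701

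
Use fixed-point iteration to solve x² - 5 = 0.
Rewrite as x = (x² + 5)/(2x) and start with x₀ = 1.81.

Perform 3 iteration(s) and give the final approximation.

Equation: x² - 5 = 0
Fixed-point form: x = (x² + 5)/(2x)
x₀ = 1.81

x_1 = g(1.810000) = 2.286215
x_2 = g(2.286215) = 2.236618
x_3 = g(2.236618) = 2.236068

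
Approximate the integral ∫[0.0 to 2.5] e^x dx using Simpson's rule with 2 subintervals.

f(x) = e^x
a = 0.0, b = 2.5, n = 2
h = (b - a)/n = 1.250000

Simpson's rule: (h/3)[f(x₀) + 4f(x₁) + 2f(x₂) + ... + f(xₙ)]

x_0 = 0.0000, f(x_0) = 1.000000, coefficient = 1
x_1 = 1.2500, f(x_1) = 3.490343, coefficient = 4
x_2 = 2.5000, f(x_2) = 12.182494, coefficient = 1

I ≈ (1.250000/3) × 27.143866 = 11.309944
Exact value: 11.182494
Error: 0.127450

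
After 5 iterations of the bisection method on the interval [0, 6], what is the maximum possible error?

Bisection error bound: |error| ≤ (b-a)/2^n
|error| ≤ (6 - 0)/2^5 = 6/2^5
|error| ≤ 0.1875000000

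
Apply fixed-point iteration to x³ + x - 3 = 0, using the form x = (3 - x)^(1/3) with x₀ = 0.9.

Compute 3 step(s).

Equation: x³ + x - 3 = 0
Fixed-point form: x = (3 - x)^(1/3)
x₀ = 0.9

x_1 = g(0.900000) = 1.280579
x_2 = g(1.280579) = 1.198011
x_3 = g(1.198011) = 1.216888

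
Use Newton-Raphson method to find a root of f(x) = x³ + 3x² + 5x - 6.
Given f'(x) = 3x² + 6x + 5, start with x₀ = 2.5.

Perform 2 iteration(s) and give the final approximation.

f(x) = x³ + 3x² + 5x - 6
f'(x) = 3x² + 6x + 5
x₀ = 2.5

Newton-Raphson formula: x_{n+1} = x_n - f(x_n)/f'(x_n)

Iteration 1:
  f(2.500000) = 40.875000
  f'(2.500000) = 38.750000
  x_1 = 2.500000 - 40.875000/38.750000 = 1.445161
Iteration 2:
  f(1.445161) = 10.509486
  f'(1.445161) = 19.936441
  x_2 = 1.445161 - 10.509486/19.936441 = 0.918012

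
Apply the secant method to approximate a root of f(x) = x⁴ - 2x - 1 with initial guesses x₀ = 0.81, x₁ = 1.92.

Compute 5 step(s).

f(x) = x⁴ - 2x - 1
x₀ = 0.81, x₁ = 1.92

Secant formula: x_{n+1} = x_n - f(x_n)(x_n - x_{n-1})/(f(x_n) - f(x_{n-1}))

Iteration 1:
  f(0.810000) = -2.189533
  f(1.920000) = 8.749545
  x_2 = 1.920000 - 8.749545×(1.920000 - 0.810000)/(8.749545 - (-2.189533))
       = 1.032174
Iteration 2:
  f(1.920000) = 8.749545
  f(1.032174) = -1.929306
  x_3 = 1.032174 - (-1.929306)×(1.032174 - 1.920000)/(-1.929306 - 8.749545)
       = 1.192574
Iteration 3:
  f(1.032174) = -1.929306
  f(1.192574) = -1.362401
  x_4 = 1.192574 - (-1.362401)×(1.192574 - 1.032174)/(-1.362401 - (-1.929306))
       = 1.578052
Iteration 4:
  f(1.192574) = -1.362401
  f(1.578052) = 2.045225
  x_5 = 1.578052 - 2.045225×(1.578052 - 1.192574)/(2.045225 - (-1.362401))
       = 1.346692
Iteration 5:
  f(1.578052) = 2.045225
  f(1.346692) = -0.404316
  x_6 = 1.346692 - (-0.404316)×(1.346692 - 1.578052)/(-0.404316 - 2.045225)
       = 1.384879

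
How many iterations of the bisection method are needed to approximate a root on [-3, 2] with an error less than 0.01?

We need (b-a)/2^n ≤ 0.01
(2 - (-3))/2^n ≤ 0.01
5/2^n ≤ 0.01
2^n ≥ 500
n ≥ log₂(500) = 8.97
n ≥ 9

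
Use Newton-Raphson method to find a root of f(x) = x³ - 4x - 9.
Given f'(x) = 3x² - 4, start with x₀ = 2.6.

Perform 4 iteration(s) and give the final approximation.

f(x) = x³ - 4x - 9
f'(x) = 3x² - 4
x₀ = 2.6

Newton-Raphson formula: x_{n+1} = x_n - f(x_n)/f'(x_n)

Iteration 1:
  f(2.600000) = -1.824000
  f'(2.600000) = 16.280000
  x_1 = 2.600000 - (-1.824000)/16.280000 = 2.712039
Iteration 2:
  f(2.712039) = 0.099318
  f'(2.712039) = 18.065472
  x_2 = 2.712039 - 0.099318/18.065472 = 2.706542
Iteration 3:
  f(2.706542) = 0.000246
  f'(2.706542) = 17.976103
  x_3 = 2.706542 - 0.000246/17.976103 = 2.706528
Iteration 4:
  f(2.706528) = 0.000000
  f'(2.706528) = 17.975881
  x_4 = 2.706528 - 0.000000/17.975881 = 2.706528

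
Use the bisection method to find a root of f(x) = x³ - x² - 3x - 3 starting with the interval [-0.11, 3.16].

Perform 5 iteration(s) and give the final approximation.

f(x) = x³ - x² - 3x - 3
Initial interval: [-0.11, 3.16]

Iteration 1:
  c_1 = (-0.110000 + 3.160000)/2 = 1.525000
  f(c_1) = f(1.525000) = -6.354047
  f(a) × f(c) ≥ 0, new interval: [1.525000, 3.160000]
Iteration 2:
  c_2 = (1.525000 + 3.160000)/2 = 2.342500
  f(c_2) = f(2.342500) = -2.660791
  f(a) × f(c) ≥ 0, new interval: [2.342500, 3.160000]
Iteration 3:
  c_3 = (2.342500 + 3.160000)/2 = 2.751250
  f(c_3) = f(2.751250) = 2.002121
  f(a) × f(c) < 0, new interval: [2.342500, 2.751250]
Iteration 4:
  c_4 = (2.342500 + 2.751250)/2 = 2.546875
  f(c_4) = f(2.546875) = -0.606709
  f(a) × f(c) ≥ 0, new interval: [2.546875, 2.751250]
Iteration 5:
  c_5 = (2.546875 + 2.751250)/2 = 2.649063
  f(c_5) = f(2.649063) = 0.625162
  f(a) × f(c) < 0, new interval: [2.546875, 2.649063]

After 5 iteration(s), the approximation is c_5 = 2.649063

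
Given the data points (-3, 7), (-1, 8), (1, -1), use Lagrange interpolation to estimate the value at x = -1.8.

Lagrange interpolation formula:
P(x) = Σ yᵢ × Lᵢ(x)
where Lᵢ(x) = Π_{j≠i} (x - xⱼ)/(xᵢ - xⱼ)

L_0(-1.8) = (-1.8 - (-1))/(-3 - (-1)) × (-1.8 - 1)/(-3 - 1) = 0.280000
L_1(-1.8) = (-1.8 - (-3))/(-1 - (-3)) × (-1.8 - 1)/(-1 - 1) = 0.840000
L_2(-1.8) = (-1.8 - (-3))/(1 - (-3)) × (-1.8 - (-1))/(1 - (-1)) = -0.120000

P(-1.8) = 7×L_0(-1.8) + 8×L_1(-1.8) + (-1)×L_2(-1.8)
P(-1.8) = 8.800000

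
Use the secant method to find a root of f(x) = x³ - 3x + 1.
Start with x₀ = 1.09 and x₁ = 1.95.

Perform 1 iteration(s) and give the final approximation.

f(x) = x³ - 3x + 1
x₀ = 1.09, x₁ = 1.95

Secant formula: x_{n+1} = x_n - f(x_n)(x_n - x_{n-1})/(f(x_n) - f(x_{n-1}))

Iteration 1:
  f(1.090000) = -0.974971
  f(1.950000) = 2.564875
  x_2 = 1.950000 - 2.564875×(1.950000 - 1.090000)/(2.564875 - (-0.974971))
       = 1.326868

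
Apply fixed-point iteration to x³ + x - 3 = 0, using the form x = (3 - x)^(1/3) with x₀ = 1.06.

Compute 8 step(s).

Equation: x³ + x - 3 = 0
Fixed-point form: x = (3 - x)^(1/3)
x₀ = 1.06

x_1 = g(1.060000) = 1.247194
x_2 = g(1.247194) = 1.205715
x_3 = g(1.205715) = 1.215152
x_4 = g(1.215152) = 1.213018
x_5 = g(1.213018) = 1.213501
x_6 = g(1.213501) = 1.213391
x_7 = g(1.213391) = 1.213416
x_8 = g(1.213416) = 1.213411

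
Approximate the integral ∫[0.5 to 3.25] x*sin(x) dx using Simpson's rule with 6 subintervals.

f(x) = x*sin(x)
a = 0.5, b = 3.25, n = 6
h = (b - a)/n = 0.458333

Simpson's rule: (h/3)[f(x₀) + 4f(x₁) + 2f(x₂) + ... + f(xₙ)]

x_0 = 0.5000, f(x_0) = 0.239713, coefficient = 1
x_1 = 0.9583, f(x_1) = 0.784141, coefficient = 4
x_2 = 1.4167, f(x_2) = 1.399873, coefficient = 2
x_3 = 1.8750, f(x_3) = 1.788911, coefficient = 4
x_4 = 2.3333, f(x_4) = 1.687200, coefficient = 2
x_5 = 2.7917, f(x_5) = 0.957062, coefficient = 4
x_6 = 3.2500, f(x_6) = -0.351634, coefficient = 1

I ≈ (0.458333/3) × 20.182683 = 3.083466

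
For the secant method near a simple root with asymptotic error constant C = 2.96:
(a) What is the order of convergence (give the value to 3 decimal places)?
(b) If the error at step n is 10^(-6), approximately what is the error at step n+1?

(a) Secant method has superlinear convergence with order φ = (1+√5)/2 ≈ 1.618.
    This means |e_{n+1}| ≈ C|e_n|^1.618.

(b) With |e_n| = 10^(-6) and C = 2.96:
    |e_{n+1}| ≈ 2.96 × (10^(-6))^1.618 = 2.96 × 10^(-9.71)

(a) ≈ 1.618 (golden ratio); (b) |e_{n+1}| ≈ 5.795e-10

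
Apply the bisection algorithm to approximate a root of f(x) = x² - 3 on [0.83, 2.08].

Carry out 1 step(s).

f(x) = x² - 3
Initial interval: [0.83, 2.08]

Iteration 1:
  c_1 = (0.830000 + 2.080000)/2 = 1.455000
  f(c_1) = f(1.455000) = -0.882975
  f(a) × f(c) ≥ 0, new interval: [1.455000, 2.080000]

After 1 iteration(s), the approximation is c_1 = 1.455000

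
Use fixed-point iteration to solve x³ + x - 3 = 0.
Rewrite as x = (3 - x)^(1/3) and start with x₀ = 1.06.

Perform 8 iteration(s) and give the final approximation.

Equation: x³ + x - 3 = 0
Fixed-point form: x = (3 - x)^(1/3)
x₀ = 1.06

x_1 = g(1.060000) = 1.247194
x_2 = g(1.247194) = 1.205715
x_3 = g(1.205715) = 1.215152
x_4 = g(1.215152) = 1.213018
x_5 = g(1.213018) = 1.213501
x_6 = g(1.213501) = 1.213391
x_7 = g(1.213391) = 1.213416
x_8 = g(1.213416) = 1.213411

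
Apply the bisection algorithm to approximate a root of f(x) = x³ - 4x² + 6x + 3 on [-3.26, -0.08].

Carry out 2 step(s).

f(x) = x³ - 4x² + 6x + 3
Initial interval: [-3.26, -0.08]

Iteration 1:
  c_1 = (-3.260000 + (-0.080000))/2 = -1.670000
  f(c_1) = f(-1.670000) = -22.833063
  f(a) × f(c) ≥ 0, new interval: [-1.670000, -0.080000]
Iteration 2:
  c_2 = (-1.670000 + (-0.080000))/2 = -0.875000
  f(c_2) = f(-0.875000) = -5.982422
  f(a) × f(c) ≥ 0, new interval: [-0.875000, -0.080000]

After 2 iteration(s), the approximation is c_2 = -0.875000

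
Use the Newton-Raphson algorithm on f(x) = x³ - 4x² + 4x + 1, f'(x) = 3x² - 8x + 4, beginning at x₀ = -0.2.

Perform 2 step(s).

f(x) = x³ - 4x² + 4x + 1
f'(x) = 3x² - 8x + 4
x₀ = -0.2

Newton-Raphson formula: x_{n+1} = x_n - f(x_n)/f'(x_n)

Iteration 1:
  f(-0.200000) = 0.032000
  f'(-0.200000) = 5.720000
  x_1 = -0.200000 - 0.032000/5.720000 = -0.205594
Iteration 2:
  f(-0.205594) = -0.000144
  f'(-0.205594) = 5.771562
  x_2 = -0.205594 - (-0.000144)/5.771562 = -0.205569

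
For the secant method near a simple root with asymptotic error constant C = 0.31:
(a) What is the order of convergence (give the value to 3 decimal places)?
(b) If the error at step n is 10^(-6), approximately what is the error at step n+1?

(a) Secant method has superlinear convergence with order φ = (1+√5)/2 ≈ 1.618.
    This means |e_{n+1}| ≈ C|e_n|^1.618.

(b) With |e_n| = 10^(-6) and C = 0.31:
    |e_{n+1}| ≈ 0.31 × (10^(-6))^1.618 = 0.31 × 10^(-9.71)

(a) ≈ 1.618 (golden ratio); (b) |e_{n+1}| ≈ 6.070e-11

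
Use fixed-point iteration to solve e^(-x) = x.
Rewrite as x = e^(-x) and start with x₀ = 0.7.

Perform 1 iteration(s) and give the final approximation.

Equation: e^(-x) = x
Fixed-point form: x = e^(-x)
x₀ = 0.7

x_1 = g(0.700000) = 0.496585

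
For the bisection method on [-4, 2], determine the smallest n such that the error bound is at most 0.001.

We need (b-a)/2^n ≤ 0.001
(2 - (-4))/2^n ≤ 0.001
6/2^n ≤ 0.001
2^n ≥ 6000
n ≥ log₂(6000) = 12.55
n ≥ 13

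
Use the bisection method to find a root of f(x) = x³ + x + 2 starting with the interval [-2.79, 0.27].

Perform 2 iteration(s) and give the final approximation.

f(x) = x³ + x + 2
Initial interval: [-2.79, 0.27]

Iteration 1:
  c_1 = (-2.790000 + 0.270000)/2 = -1.260000
  f(c_1) = f(-1.260000) = -1.260376
  f(a) × f(c) ≥ 0, new interval: [-1.260000, 0.270000]
Iteration 2:
  c_2 = (-1.260000 + 0.270000)/2 = -0.495000
  f(c_2) = f(-0.495000) = 1.383713
  f(a) × f(c) < 0, new interval: [-1.260000, -0.495000]

After 2 iteration(s), the approximation is c_2 = -0.495000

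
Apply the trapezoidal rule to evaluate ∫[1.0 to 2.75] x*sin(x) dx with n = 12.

f(x) = x*sin(x)
a = 1.0, b = 2.75, n = 12
h = (b - a)/n = 0.145833

Trapezoidal rule: (h/2)[f(x₀) + 2f(x₁) + 2f(x₂) + ... + f(xₙ)]

x_0 = 1.0000, f(x_0) = 0.841471, coefficient = 1
x_1 = 1.1458, f(x_1) = 1.043916, coefficient = 2
x_2 = 1.2917, f(x_2) = 1.241673, coefficient = 2
x_3 = 1.4375, f(x_3) = 1.424748, coefficient = 2
x_4 = 1.5833, f(x_4) = 1.583209, coefficient = 2
x_5 = 1.7292, f(x_5) = 1.707527, coefficient = 2
x_6 = 1.8750, f(x_6) = 1.788911, coefficient = 2
x_7 = 2.0208, f(x_7) = 1.819621, coefficient = 2
x_8 = 2.1667, f(x_8) = 1.793264, coefficient = 2
x_9 = 2.3125, f(x_9) = 1.705050, coefficient = 2
x_10 = 2.4583, f(x_10) = 1.552005, coefficient = 2
x_11 = 2.6042, f(x_11) = 1.333142, coefficient = 2
x_12 = 2.7500, f(x_12) = 1.049568, coefficient = 1

I ≈ (0.145833/2) × 35.877171 = 2.616044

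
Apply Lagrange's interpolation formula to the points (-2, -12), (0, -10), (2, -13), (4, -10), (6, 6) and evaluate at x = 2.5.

Lagrange interpolation formula:
P(x) = Σ yᵢ × Lᵢ(x)
where Lᵢ(x) = Π_{j≠i} (x - xⱼ)/(xᵢ - xⱼ)

L_0(2.5) = (2.5 - 0)/(-2 - 0) × (2.5 - 2)/(-2 - 2) × (2.5 - 4)/(-2 - 4) × (2.5 - 6)/(-2 - 6) = 0.017090
L_1(2.5) = (2.5 - (-2))/(0 - (-2)) × (2.5 - 2)/(0 - 2) × (2.5 - 4)/(0 - 4) × (2.5 - 6)/(0 - 6) = -0.123047
L_2(2.5) = (2.5 - (-2))/(2 - (-2)) × (2.5 - 0)/(2 - 0) × (2.5 - 4)/(2 - 4) × (2.5 - 6)/(2 - 6) = 0.922852
L_3(2.5) = (2.5 - (-2))/(4 - (-2)) × (2.5 - 0)/(4 - 0) × (2.5 - 2)/(4 - 2) × (2.5 - 6)/(4 - 6) = 0.205078
L_4(2.5) = (2.5 - (-2))/(6 - (-2)) × (2.5 - 0)/(6 - 0) × (2.5 - 2)/(6 - 2) × (2.5 - 4)/(6 - 4) = -0.021973

P(2.5) = (-12)×L_0(2.5) + (-10)×L_1(2.5) + (-13)×L_2(2.5) + (-10)×L_3(2.5) + 6×L_4(2.5)
P(2.5) = -13.154297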